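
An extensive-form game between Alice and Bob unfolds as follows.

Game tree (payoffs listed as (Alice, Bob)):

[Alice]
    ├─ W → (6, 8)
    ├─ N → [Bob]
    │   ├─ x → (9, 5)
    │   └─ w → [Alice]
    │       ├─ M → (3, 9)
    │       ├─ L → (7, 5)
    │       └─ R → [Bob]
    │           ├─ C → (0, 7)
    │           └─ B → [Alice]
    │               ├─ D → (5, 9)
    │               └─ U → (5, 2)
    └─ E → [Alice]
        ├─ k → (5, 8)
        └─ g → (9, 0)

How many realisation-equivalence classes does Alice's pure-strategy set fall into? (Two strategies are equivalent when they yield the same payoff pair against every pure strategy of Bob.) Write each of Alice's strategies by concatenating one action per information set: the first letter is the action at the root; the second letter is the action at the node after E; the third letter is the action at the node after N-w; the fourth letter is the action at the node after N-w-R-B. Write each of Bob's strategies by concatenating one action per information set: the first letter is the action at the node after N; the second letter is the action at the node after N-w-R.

7

Alice has 36 pure strategies: WkMD, WkMU, WkLD, WkLU, WkRD, WkRU, WgMD, WgMU, WgLD, WgLU, WgRD, WgRU, NkMD, NkMU, NkLD, NkLU, NkRD, NkRU, NgMD, NgMU, NgLD, NgLU, NgRD, NgRU, EkMD, EkMU, EkLD, EkLU, EkRD, EkRU, EgMD, EgMU, EgLD, EgLU, EgRD, EgRU. Columns: xC, xB, wC, wB.
{WkMD, WkMU, WkLD, WkLU, WkRD, WkRU, WgMD, WgMU, WgLD, WgLU, WgRD, WgRU} → row (6,8) (6,8) (6,8) (6,8)
{NkMD, NkMU, NgMD, NgMU} → row (9,5) (9,5) (3,9) (3,9)
{NkLD, NkLU, NgLD, NgLU} → row (9,5) (9,5) (7,5) (7,5)
{NkRD, NgRD} → row (9,5) (9,5) (0,7) (5,9)
{NkRU, NgRU} → row (9,5) (9,5) (0,7) (5,2)
{EkMD, EkMU, EkLD, EkLU, EkRD, EkRU} → row (5,8) (5,8) (5,8) (5,8)
{EgMD, EgMU, EgLD, EgLU, EgRD, EgRU} → row (9,0) (9,0) (9,0) (9,0)
That's 7 distinct rows out of 36 strategies.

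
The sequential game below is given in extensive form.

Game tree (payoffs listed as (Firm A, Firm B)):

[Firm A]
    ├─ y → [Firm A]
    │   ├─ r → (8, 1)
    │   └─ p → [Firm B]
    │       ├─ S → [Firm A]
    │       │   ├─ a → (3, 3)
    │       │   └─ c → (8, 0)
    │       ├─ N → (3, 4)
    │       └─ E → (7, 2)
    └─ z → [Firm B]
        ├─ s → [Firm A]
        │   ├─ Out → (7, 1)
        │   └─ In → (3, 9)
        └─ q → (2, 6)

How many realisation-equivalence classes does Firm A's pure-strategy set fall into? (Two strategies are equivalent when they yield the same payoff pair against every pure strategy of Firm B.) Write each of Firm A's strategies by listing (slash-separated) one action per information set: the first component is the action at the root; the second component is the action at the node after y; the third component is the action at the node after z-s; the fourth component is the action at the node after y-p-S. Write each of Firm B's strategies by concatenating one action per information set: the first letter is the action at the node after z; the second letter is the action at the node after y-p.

5

Firm A has 16 pure strategies: y/r/Out/a, y/r/Out/c, y/r/In/a, y/r/In/c, y/p/Out/a, y/p/Out/c, y/p/In/a, y/p/In/c, z/r/Out/a, z/r/Out/c, z/r/In/a, z/r/In/c, z/p/Out/a, z/p/Out/c, z/p/In/a, z/p/In/c. Columns: sS, sN, sE, qS, qN, qE.
{y/r/Out/a, y/r/Out/c, y/r/In/a, y/r/In/c} → row (8,1) (8,1) (8,1) (8,1) (8,1) (8,1)
{y/p/Out/a, y/p/In/a} → row (3,3) (3,4) (7,2) (3,3) (3,4) (7,2)
{y/p/Out/c, y/p/In/c} → row (8,0) (3,4) (7,2) (8,0) (3,4) (7,2)
{z/r/Out/a, z/r/Out/c, z/p/Out/a, z/p/Out/c} → row (7,1) (7,1) (7,1) (2,6) (2,6) (2,6)
{z/r/In/a, z/r/In/c, z/p/In/a, z/p/In/c} → row (3,9) (3,9) (3,9) (2,6) (2,6) (2,6)
That's 5 distinct rows out of 16 strategies.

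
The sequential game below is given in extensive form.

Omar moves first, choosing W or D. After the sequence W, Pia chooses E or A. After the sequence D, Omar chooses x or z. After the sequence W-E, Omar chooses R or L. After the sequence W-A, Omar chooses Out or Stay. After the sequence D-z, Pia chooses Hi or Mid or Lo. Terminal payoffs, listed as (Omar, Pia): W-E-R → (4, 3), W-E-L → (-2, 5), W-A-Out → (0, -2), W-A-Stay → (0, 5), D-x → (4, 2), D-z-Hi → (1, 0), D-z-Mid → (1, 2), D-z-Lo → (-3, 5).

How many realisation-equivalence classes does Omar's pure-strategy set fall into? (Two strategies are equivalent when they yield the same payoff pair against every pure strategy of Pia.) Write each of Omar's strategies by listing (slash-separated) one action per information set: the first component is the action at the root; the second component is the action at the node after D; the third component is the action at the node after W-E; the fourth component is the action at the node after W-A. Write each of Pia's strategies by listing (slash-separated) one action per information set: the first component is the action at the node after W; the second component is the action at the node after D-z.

Omar has 16 pure strategies: W/x/R/Out, W/x/R/Stay, W/x/L/Out, W/x/L/Stay, W/z/R/Out, W/z/R/Stay, W/z/L/Out, W/z/L/Stay, D/x/R/Out, D/x/R/Stay, D/x/L/Out, D/x/L/Stay, D/z/R/Out, D/z/R/Stay, D/z/L/Out, D/z/L/Stay. Columns: E/Hi, E/Mid, E/Lo, A/Hi, A/Mid, A/Lo.
{W/x/R/Out, W/z/R/Out} → row (4,3) (4,3) (4,3) (0,-2) (0,-2) (0,-2)
{W/x/R/Stay, W/z/R/Stay} → row (4,3) (4,3) (4,3) (0,5) (0,5) (0,5)
{W/x/L/Out, W/z/L/Out} → row (-2,5) (-2,5) (-2,5) (0,-2) (0,-2) (0,-2)
{W/x/L/Stay, W/z/L/Stay} → row (-2,5) (-2,5) (-2,5) (0,5) (0,5) (0,5)
{D/x/R/Out, D/x/R/Stay, D/x/L/Out, D/x/L/Stay} → row (4,2) (4,2) (4,2) (4,2) (4,2) (4,2)
{D/z/R/Out, D/z/R/Stay, D/z/L/Out, D/z/L/Stay} → row (1,0) (1,2) (-3,5) (1,0) (1,2) (-3,5)
That's 6 distinct rows out of 16 strategies.

6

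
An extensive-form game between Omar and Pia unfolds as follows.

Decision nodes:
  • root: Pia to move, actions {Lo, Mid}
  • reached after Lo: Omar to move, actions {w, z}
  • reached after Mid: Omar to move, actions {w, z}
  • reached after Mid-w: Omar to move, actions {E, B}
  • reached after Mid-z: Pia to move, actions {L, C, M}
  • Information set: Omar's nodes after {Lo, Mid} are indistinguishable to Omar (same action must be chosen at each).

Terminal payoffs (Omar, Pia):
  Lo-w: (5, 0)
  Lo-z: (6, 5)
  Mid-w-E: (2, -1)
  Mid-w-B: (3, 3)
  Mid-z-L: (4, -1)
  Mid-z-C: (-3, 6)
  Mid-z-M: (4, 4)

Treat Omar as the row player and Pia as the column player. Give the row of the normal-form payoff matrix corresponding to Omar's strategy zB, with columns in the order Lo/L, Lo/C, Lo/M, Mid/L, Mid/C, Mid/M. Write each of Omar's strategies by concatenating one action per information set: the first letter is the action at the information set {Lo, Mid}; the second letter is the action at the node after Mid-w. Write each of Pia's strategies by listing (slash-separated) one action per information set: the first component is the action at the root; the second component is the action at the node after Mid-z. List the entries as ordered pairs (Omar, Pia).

vs Lo/L: Pia plays Lo → Omar plays z at [Lo] → (6, 5)
vs Lo/C: Pia plays Lo → Omar plays z at [Lo] → (6, 5)
vs Lo/M: Pia plays Lo → Omar plays z at [Lo] → (6, 5)
vs Mid/L: Pia plays Mid → Omar plays z at [Mid] → Pia plays L at [Mid-z] → (4, -1)
vs Mid/C: Pia plays Mid → Omar plays z at [Mid] → Pia plays C at [Mid-z] → (-3, 6)
vs Mid/M: Pia plays Mid → Omar plays z at [Mid] → Pia plays M at [Mid-z] → (4, 4)

(6,5) (6,5) (6,5) (4,-1) (-3,6) (4,4)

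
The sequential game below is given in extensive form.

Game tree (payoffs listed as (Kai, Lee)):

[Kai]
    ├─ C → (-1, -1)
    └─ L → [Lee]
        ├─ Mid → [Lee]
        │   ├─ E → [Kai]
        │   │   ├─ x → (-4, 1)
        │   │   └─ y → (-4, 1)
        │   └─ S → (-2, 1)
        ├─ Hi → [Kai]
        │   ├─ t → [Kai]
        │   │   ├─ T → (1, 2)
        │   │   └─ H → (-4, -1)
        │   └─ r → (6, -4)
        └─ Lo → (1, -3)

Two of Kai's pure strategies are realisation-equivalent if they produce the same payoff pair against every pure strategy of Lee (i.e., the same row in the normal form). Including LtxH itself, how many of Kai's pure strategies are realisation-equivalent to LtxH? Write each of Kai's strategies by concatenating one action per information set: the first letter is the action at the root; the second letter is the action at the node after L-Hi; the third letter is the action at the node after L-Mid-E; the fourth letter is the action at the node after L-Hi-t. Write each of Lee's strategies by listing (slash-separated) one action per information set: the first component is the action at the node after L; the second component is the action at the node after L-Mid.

2

Row for LtxH (columns Mid/E, Mid/S, Hi/E, Hi/S, Lo/E, Lo/S): (-4,1) (-2,1) (-4,-1) (-4,-1) (1,-3) (1,-3).
Every one of Kai's information sets is on the play path for some reply by Lee when Kai follows LtxH.
Even so, LtyH happens to produce the same payoff in every column — so 2 strategies share this row.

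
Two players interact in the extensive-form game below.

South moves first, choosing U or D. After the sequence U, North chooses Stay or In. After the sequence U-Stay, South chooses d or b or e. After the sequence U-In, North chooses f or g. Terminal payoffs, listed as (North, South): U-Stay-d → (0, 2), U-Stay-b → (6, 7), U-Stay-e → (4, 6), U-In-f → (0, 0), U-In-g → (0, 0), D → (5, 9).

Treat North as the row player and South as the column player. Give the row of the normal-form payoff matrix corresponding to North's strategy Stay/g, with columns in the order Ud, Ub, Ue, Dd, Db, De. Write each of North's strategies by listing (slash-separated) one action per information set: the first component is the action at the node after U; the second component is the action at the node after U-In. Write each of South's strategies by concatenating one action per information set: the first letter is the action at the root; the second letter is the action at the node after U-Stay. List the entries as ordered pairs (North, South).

vs Ud: South plays U → North plays Stay at [U] → South plays d at [U-Stay] → (0, 2)
vs Ub: South plays U → North plays Stay at [U] → South plays b at [U-Stay] → (6, 7)
vs Ue: South plays U → North plays Stay at [U] → South plays e at [U-Stay] → (4, 6)
vs Dd: South plays D → (5, 9)
vs Db: South plays D → (5, 9)
vs De: South plays D → (5, 9)

(0,2) (6,7) (4,6) (5,9) (5,9) (5,9)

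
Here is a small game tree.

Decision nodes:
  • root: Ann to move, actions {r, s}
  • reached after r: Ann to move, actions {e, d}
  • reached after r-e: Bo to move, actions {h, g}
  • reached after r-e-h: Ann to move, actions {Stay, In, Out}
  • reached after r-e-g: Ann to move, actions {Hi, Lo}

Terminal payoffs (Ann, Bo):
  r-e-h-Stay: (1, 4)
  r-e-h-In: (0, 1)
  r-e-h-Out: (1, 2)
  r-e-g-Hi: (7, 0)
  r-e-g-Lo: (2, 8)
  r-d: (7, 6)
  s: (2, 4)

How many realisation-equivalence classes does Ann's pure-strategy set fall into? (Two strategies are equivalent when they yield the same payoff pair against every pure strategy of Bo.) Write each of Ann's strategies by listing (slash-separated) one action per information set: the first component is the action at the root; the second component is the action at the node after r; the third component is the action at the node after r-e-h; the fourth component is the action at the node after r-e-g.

8

Ann has 24 pure strategies: r/e/Stay/Hi, r/e/Stay/Lo, r/e/In/Hi, r/e/In/Lo, r/e/Out/Hi, r/e/Out/Lo, r/d/Stay/Hi, r/d/Stay/Lo, r/d/In/Hi, r/d/In/Lo, r/d/Out/Hi, r/d/Out/Lo, s/e/Stay/Hi, s/e/Stay/Lo, s/e/In/Hi, s/e/In/Lo, s/e/Out/Hi, s/e/Out/Lo, s/d/Stay/Hi, s/d/Stay/Lo, s/d/In/Hi, s/d/In/Lo, s/d/Out/Hi, s/d/Out/Lo. Columns: h, g.
{r/e/Stay/Hi} → row (1,4) (7,0)
{r/e/Stay/Lo} → row (1,4) (2,8)
{r/e/In/Hi} → row (0,1) (7,0)
{r/e/In/Lo} → row (0,1) (2,8)
{r/e/Out/Hi} → row (1,2) (7,0)
{r/e/Out/Lo} → row (1,2) (2,8)
{r/d/Stay/Hi, r/d/Stay/Lo, r/d/In/Hi, r/d/In/Lo, r/d/Out/Hi, r/d/Out/Lo} → row (7,6) (7,6)
{s/e/Stay/Hi, s/e/Stay/Lo, s/e/In/Hi, s/e/In/Lo, s/e/Out/Hi, s/e/Out/Lo, s/d/Stay/Hi, s/d/Stay/Lo, s/d/In/Hi, s/d/In/Lo, s/d/Out/Hi, s/d/Out/Lo} → row (2,4) (2,4)
That's 8 distinct rows out of 24 strategies.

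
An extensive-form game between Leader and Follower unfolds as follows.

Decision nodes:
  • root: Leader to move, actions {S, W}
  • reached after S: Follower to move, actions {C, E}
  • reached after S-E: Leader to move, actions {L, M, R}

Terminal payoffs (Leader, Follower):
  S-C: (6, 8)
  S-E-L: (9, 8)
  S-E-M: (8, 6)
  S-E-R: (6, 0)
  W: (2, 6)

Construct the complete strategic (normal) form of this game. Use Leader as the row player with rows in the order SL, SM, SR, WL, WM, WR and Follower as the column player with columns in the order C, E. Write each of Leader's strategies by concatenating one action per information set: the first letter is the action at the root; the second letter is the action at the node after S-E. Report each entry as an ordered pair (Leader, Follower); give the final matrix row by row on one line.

SL: (6,8) (9,8) | SM: (6,8) (8,6) | SR: (6,8) (6,0) | WL: (2,6) (2,6) | WM: (2,6) (2,6) | WR: (2,6) (2,6)

            C        E
  SL    (6,8)    (9,8)
  SM    (6,8)    (8,6)
  SR    (6,8)    (6,0)
  WL    (2,6)    (2,6)
  WM    (2,6)    (2,6)
  WR    (2,6)    (2,6)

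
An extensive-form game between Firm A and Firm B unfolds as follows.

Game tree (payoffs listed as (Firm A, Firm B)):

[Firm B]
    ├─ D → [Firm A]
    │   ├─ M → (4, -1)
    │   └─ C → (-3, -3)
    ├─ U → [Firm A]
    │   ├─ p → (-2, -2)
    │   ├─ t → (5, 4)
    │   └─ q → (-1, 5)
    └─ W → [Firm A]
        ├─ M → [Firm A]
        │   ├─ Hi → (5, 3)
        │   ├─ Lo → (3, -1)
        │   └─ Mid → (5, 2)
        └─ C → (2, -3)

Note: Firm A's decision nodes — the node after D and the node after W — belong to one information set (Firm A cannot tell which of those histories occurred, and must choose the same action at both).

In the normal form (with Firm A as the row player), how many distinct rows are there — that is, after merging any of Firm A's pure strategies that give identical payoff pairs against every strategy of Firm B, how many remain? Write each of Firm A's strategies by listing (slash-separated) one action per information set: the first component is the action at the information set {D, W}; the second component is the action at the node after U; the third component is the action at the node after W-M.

12

Firm A has 18 pure strategies: M/p/Hi, M/p/Lo, M/p/Mid, M/t/Hi, M/t/Lo, M/t/Mid, M/q/Hi, M/q/Lo, M/q/Mid, C/p/Hi, C/p/Lo, C/p/Mid, C/t/Hi, C/t/Lo, C/t/Mid, C/q/Hi, C/q/Lo, C/q/Mid. Columns: D, U, W.
{M/p/Hi} → row (4,-1) (-2,-2) (5,3)
{M/p/Lo} → row (4,-1) (-2,-2) (3,-1)
{M/p/Mid} → row (4,-1) (-2,-2) (5,2)
{M/t/Hi} → row (4,-1) (5,4) (5,3)
{M/t/Lo} → row (4,-1) (5,4) (3,-1)
{M/t/Mid} → row (4,-1) (5,4) (5,2)
{M/q/Hi} → row (4,-1) (-1,5) (5,3)
{M/q/Lo} → row (4,-1) (-1,5) (3,-1)
{M/q/Mid} → row (4,-1) (-1,5) (5,2)
{C/p/Hi, C/p/Lo, C/p/Mid} → row (-3,-3) (-2,-2) (2,-3)
{C/t/Hi, C/t/Lo, C/t/Mid} → row (-3,-3) (5,4) (2,-3)
{C/q/Hi, C/q/Lo, C/q/Mid} → row (-3,-3) (-1,5) (2,-3)
That's 12 distinct rows out of 18 strategies.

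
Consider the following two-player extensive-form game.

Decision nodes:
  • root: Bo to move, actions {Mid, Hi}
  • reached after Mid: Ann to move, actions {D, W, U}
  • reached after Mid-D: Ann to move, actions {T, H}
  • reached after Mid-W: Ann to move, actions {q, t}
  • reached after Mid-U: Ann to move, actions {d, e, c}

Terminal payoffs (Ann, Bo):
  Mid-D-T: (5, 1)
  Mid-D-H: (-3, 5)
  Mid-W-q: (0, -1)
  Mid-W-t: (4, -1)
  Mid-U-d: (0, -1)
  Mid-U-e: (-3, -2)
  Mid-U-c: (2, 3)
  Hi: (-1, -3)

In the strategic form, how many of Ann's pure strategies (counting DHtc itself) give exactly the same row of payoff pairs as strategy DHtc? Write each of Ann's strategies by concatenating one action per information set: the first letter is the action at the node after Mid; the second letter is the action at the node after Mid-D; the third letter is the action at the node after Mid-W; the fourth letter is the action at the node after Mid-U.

6

Row for DHtc (columns Mid, Hi): (-3,5) (-1,-3).
Under DHtc, Ann's choice at the node after Mid-W and at the node after Mid-U can never be reached regardless of what Bo does, so varying those choices leaves every outcome unchanged.
Holding the reachable choices fixed and varying the unreachable ones freely already gives 2 × 3 = 6 equivalent strategies.
No other strategy reproduces this row, so those 6 are the full class: DHqd, DHqe, DHqc, DHtd, DHte, DHtc.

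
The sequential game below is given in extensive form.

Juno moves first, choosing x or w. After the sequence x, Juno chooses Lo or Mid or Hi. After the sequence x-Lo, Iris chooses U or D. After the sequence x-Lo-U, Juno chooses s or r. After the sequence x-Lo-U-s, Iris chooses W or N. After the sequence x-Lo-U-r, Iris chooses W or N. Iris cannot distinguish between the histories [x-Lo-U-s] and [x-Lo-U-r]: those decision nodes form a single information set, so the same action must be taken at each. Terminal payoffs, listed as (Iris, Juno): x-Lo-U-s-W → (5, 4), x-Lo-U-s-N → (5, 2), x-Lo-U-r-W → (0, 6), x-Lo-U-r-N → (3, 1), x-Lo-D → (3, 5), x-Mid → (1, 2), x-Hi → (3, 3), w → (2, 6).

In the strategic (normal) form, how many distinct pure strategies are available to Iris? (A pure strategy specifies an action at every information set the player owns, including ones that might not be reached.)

4

Iris owns the node after x-Lo with actions {U, D} — two choices.
Iris owns the information set {x-Lo-U-s, x-Lo-U-r} with actions {W, N} — two choices.
A pure strategy fixes one action at each information set independently, so the count is the product 2 × 2 = 4.
(For reference, Juno has 12 pure strategies, giving a 4×12 normal-form matrix.)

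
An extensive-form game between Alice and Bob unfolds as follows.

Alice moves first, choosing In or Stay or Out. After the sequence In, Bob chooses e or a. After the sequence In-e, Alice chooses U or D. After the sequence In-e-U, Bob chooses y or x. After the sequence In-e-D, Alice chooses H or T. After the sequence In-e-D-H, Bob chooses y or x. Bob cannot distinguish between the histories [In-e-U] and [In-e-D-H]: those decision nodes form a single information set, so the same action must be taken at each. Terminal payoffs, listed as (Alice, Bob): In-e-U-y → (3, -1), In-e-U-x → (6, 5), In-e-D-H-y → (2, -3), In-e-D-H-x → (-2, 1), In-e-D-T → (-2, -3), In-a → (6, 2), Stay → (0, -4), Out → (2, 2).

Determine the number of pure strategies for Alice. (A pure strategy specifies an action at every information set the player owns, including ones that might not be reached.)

Alice owns the root with actions {In, Stay, Out} — three choices.
Alice owns the node after In-e with actions {U, D} — two choices.
Alice owns the node after In-e-D with actions {H, T} — two choices.
A pure strategy fixes one action at each information set independently, so the count is the product 3 × 2 × 2 = 12.

12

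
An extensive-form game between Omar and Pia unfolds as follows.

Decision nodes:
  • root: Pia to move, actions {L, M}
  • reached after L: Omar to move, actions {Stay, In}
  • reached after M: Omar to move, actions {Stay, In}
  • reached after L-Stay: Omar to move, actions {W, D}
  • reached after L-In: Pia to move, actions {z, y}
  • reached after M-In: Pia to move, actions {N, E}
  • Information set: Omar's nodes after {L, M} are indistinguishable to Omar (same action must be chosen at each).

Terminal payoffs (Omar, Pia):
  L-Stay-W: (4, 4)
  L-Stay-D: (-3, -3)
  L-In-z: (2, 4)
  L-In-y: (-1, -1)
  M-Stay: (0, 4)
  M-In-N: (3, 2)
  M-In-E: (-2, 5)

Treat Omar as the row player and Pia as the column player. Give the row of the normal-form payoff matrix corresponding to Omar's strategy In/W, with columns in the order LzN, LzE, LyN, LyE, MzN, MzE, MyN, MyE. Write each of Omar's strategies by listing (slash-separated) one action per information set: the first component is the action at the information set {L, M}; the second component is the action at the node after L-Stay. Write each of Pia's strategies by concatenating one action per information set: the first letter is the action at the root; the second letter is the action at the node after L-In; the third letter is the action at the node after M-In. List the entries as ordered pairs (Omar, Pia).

(2,4) (2,4) (-1,-1) (-1,-1) (3,2) (-2,5) (3,2) (-2,5)

vs LzN: Pia plays L → Omar plays In at [L] → Pia plays z at [L-In] → (2, 4)
vs LzE: Pia plays L → Omar plays In at [L] → Pia plays z at [L-In] → (2, 4)
vs LyN: Pia plays L → Omar plays In at [L] → Pia plays y at [L-In] → (-1, -1)
vs LyE: Pia plays L → Omar plays In at [L] → Pia plays y at [L-In] → (-1, -1)
vs MzN: Pia plays M → Omar plays In at [M] → Pia plays N at [M-In] → (3, 2)
vs MzE: Pia plays M → Omar plays In at [M] → Pia plays E at [M-In] → (-2, 5)
vs MyN: Pia plays M → Omar plays In at [M] → Pia plays N at [M-In] → (3, 2)
vs MyE: Pia plays M → Omar plays In at [M] → Pia plays E at [M-In] → (-2, 5)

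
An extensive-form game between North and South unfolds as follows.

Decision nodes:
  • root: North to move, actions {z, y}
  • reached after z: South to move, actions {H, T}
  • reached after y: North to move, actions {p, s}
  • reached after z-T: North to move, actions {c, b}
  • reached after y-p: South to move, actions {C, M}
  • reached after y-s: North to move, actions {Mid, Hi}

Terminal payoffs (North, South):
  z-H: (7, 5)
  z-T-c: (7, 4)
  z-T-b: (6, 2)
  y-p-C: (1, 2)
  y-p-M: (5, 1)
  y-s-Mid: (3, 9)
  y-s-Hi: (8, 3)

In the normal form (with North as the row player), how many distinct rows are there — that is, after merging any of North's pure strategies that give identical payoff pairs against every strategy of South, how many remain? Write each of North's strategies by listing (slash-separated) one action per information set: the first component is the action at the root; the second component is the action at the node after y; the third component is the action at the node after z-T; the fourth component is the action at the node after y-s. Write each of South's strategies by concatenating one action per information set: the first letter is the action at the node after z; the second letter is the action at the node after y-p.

5

North has 16 pure strategies: z/p/c/Mid, z/p/c/Hi, z/p/b/Mid, z/p/b/Hi, z/s/c/Mid, z/s/c/Hi, z/s/b/Mid, z/s/b/Hi, y/p/c/Mid, y/p/c/Hi, y/p/b/Mid, y/p/b/Hi, y/s/c/Mid, y/s/c/Hi, y/s/b/Mid, y/s/b/Hi. Columns: HC, HM, TC, TM.
{z/p/c/Mid, z/p/c/Hi, z/s/c/Mid, z/s/c/Hi} → row (7,5) (7,5) (7,4) (7,4)
{z/p/b/Mid, z/p/b/Hi, z/s/b/Mid, z/s/b/Hi} → row (7,5) (7,5) (6,2) (6,2)
{y/p/c/Mid, y/p/c/Hi, y/p/b/Mid, y/p/b/Hi} → row (1,2) (5,1) (1,2) (5,1)
{y/s/c/Mid, y/s/b/Mid} → row (3,9) (3,9) (3,9) (3,9)
{y/s/c/Hi, y/s/b/Hi} → row (8,3) (8,3) (8,3) (8,3)
That's 5 distinct rows out of 16 strategies.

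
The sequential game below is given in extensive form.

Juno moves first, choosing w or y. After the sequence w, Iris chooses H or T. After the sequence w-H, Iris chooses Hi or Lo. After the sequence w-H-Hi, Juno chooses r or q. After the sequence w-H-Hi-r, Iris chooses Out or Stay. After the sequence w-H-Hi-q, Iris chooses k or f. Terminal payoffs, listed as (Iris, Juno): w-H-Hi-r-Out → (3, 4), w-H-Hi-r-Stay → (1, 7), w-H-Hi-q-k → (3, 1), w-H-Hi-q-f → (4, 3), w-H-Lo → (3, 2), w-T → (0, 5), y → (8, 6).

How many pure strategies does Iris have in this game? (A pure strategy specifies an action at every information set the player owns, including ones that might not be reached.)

16

Iris owns the node after w with actions {H, T} — two choices.
Iris owns the node after w-H with actions {Hi, Lo} — two choices.
Iris owns the node after w-H-Hi-r with actions {Out, Stay} — two choices.
Iris owns the node after w-H-Hi-q with actions {k, f} — two choices.
A pure strategy fixes one action at each information set independently, so the count is the product 2 × 2 × 2 × 2 = 16.
(For reference, Juno has 4 pure strategies, giving a 16×4 normal-form matrix.)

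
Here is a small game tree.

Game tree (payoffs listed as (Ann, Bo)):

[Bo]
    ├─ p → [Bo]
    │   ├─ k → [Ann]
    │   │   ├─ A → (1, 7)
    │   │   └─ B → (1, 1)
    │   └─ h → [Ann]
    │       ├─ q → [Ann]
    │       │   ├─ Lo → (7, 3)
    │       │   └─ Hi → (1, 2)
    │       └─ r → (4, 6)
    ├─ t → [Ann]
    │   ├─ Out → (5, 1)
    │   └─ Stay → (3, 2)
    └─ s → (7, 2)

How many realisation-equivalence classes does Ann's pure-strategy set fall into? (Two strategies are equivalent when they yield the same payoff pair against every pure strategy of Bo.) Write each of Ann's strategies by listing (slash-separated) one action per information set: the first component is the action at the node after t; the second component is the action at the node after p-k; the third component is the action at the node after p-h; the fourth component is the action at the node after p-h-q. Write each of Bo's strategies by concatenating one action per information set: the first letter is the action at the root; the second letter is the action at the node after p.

12

Ann has 16 pure strategies: Out/A/q/Lo, Out/A/q/Hi, Out/A/r/Lo, Out/A/r/Hi, Out/B/q/Lo, Out/B/q/Hi, Out/B/r/Lo, Out/B/r/Hi, Stay/A/q/Lo, Stay/A/q/Hi, Stay/A/r/Lo, Stay/A/r/Hi, Stay/B/q/Lo, Stay/B/q/Hi, Stay/B/r/Lo, Stay/B/r/Hi. Columns: pk, ph, tk, th, sk, sh.
{Out/A/q/Lo} → row (1,7) (7,3) (5,1) (5,1) (7,2) (7,2)
{Out/A/q/Hi} → row (1,7) (1,2) (5,1) (5,1) (7,2) (7,2)
{Out/A/r/Lo, Out/A/r/Hi} → row (1,7) (4,6) (5,1) (5,1) (7,2) (7,2)
{Out/B/q/Lo} → row (1,1) (7,3) (5,1) (5,1) (7,2) (7,2)
{Out/B/q/Hi} → row (1,1) (1,2) (5,1) (5,1) (7,2) (7,2)
{Out/B/r/Lo, Out/B/r/Hi} → row (1,1) (4,6) (5,1) (5,1) (7,2) (7,2)
{Stay/A/q/Lo} → row (1,7) (7,3) (3,2) (3,2) (7,2) (7,2)
{Stay/A/q/Hi} → row (1,7) (1,2) (3,2) (3,2) (7,2) (7,2)
{Stay/A/r/Lo, Stay/A/r/Hi} → row (1,7) (4,6) (3,2) (3,2) (7,2) (7,2)
{Stay/B/q/Lo} → row (1,1) (7,3) (3,2) (3,2) (7,2) (7,2)
{Stay/B/q/Hi} → row (1,1) (1,2) (3,2) (3,2) (7,2) (7,2)
{Stay/B/r/Lo, Stay/B/r/Hi} → row (1,1) (4,6) (3,2) (3,2) (7,2) (7,2)
That's 12 distinct rows out of 16 strategies.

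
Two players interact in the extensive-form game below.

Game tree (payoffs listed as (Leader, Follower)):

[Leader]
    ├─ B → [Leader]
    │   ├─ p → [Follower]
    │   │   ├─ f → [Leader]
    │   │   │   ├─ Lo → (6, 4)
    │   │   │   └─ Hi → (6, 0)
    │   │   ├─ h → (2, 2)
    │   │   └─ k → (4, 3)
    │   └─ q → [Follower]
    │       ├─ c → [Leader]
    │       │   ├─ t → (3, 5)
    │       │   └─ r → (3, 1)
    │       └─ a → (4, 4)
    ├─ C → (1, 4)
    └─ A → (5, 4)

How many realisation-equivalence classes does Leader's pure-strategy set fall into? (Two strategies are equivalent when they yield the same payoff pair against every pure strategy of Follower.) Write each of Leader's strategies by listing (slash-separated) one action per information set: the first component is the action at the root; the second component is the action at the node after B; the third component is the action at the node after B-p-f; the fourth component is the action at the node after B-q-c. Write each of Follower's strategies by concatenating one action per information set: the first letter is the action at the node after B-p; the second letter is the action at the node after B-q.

6

Leader has 24 pure strategies: B/p/Lo/t, B/p/Lo/r, B/p/Hi/t, B/p/Hi/r, B/q/Lo/t, B/q/Lo/r, B/q/Hi/t, B/q/Hi/r, C/p/Lo/t, C/p/Lo/r, C/p/Hi/t, C/p/Hi/r, C/q/Lo/t, C/q/Lo/r, C/q/Hi/t, C/q/Hi/r, A/p/Lo/t, A/p/Lo/r, A/p/Hi/t, A/p/Hi/r, A/q/Lo/t, A/q/Lo/r, A/q/Hi/t, A/q/Hi/r. Columns: fc, fa, hc, ha, kc, ka.
{B/p/Lo/t, B/p/Lo/r} → row (6,4) (6,4) (2,2) (2,2) (4,3) (4,3)
{B/p/Hi/t, B/p/Hi/r} → row (6,0) (6,0) (2,2) (2,2) (4,3) (4,3)
{B/q/Lo/t, B/q/Hi/t} → row (3,5) (4,4) (3,5) (4,4) (3,5) (4,4)
{B/q/Lo/r, B/q/Hi/r} → row (3,1) (4,4) (3,1) (4,4) (3,1) (4,4)
{C/p/Lo/t, C/p/Lo/r, C/p/Hi/t, C/p/Hi/r, C/q/Lo/t, C/q/Lo/r, C/q/Hi/t, C/q/Hi/r} → row (1,4) (1,4) (1,4) (1,4) (1,4) (1,4)
{A/p/Lo/t, A/p/Lo/r, A/p/Hi/t, A/p/Hi/r, A/q/Lo/t, A/q/Lo/r, A/q/Hi/t, A/q/Hi/r} → row (5,4) (5,4) (5,4) (5,4) (5,4) (5,4)
That's 6 distinct rows out of 24 strategies.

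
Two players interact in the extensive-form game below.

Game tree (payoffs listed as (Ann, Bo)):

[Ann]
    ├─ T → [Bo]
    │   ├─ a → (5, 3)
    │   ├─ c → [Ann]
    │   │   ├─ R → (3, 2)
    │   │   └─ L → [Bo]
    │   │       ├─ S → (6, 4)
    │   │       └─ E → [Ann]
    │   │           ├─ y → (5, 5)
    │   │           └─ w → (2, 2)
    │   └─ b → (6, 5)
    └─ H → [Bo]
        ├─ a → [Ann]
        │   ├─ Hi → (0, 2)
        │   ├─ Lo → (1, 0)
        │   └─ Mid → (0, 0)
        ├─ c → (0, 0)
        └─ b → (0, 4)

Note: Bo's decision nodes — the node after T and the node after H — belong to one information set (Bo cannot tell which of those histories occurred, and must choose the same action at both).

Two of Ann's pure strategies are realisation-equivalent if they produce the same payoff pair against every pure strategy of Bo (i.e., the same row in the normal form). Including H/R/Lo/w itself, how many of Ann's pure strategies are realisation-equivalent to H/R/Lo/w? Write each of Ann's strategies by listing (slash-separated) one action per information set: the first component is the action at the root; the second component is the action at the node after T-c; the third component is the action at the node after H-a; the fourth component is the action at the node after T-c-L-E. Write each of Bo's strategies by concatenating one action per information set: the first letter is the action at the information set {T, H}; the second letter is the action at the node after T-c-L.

Row for H/R/Lo/w (columns aS, aE, cS, cE, bS, bE): (1,0) (1,0) (0,0) (0,0) (0,4) (0,4).
Under H/R/Lo/w, Ann's choice at the node after T-c and at the node after T-c-L-E can never be reached regardless of what Bo does, so varying those choices leaves every outcome unchanged.
Holding the reachable choices fixed and varying the unreachable ones freely already gives 2 × 2 = 4 equivalent strategies.
No other strategy reproduces this row, so those 4 are the full class: H/R/Lo/y, H/R/Lo/w, H/L/Lo/y, H/L/Lo/w.

4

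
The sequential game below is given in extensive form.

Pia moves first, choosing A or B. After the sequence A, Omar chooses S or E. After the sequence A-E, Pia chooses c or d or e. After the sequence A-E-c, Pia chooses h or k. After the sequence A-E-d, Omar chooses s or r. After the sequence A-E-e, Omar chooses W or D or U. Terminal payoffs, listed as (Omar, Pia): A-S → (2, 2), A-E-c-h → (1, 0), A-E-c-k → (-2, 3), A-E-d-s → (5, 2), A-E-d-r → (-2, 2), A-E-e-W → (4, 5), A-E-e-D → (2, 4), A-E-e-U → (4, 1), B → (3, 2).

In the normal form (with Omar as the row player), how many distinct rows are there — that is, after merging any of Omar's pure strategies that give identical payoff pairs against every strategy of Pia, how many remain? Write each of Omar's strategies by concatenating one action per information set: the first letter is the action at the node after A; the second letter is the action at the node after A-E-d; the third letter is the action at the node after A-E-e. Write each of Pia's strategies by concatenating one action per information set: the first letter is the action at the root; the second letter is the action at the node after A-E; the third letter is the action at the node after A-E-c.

Omar has 12 pure strategies: SsW, SsD, SsU, SrW, SrD, SrU, EsW, EsD, EsU, ErW, ErD, ErU. Columns: Ach, Ack, Adh, Adk, Aeh, Aek, Bch, Bck, Bdh, Bdk, Beh, Bek.
{SsW, SsD, SsU, SrW, SrD, SrU} → row (2,2) (2,2) (2,2) (2,2) (2,2) (2,2) (3,2) (3,2) (3,2) (3,2) (3,2) (3,2)
{EsW} → row (1,0) (-2,3) (5,2) (5,2) (4,5) (4,5) (3,2) (3,2) (3,2) (3,2) (3,2) (3,2)
{EsD} → row (1,0) (-2,3) (5,2) (5,2) (2,4) (2,4) (3,2) (3,2) (3,2) (3,2) (3,2) (3,2)
{EsU} → row (1,0) (-2,3) (5,2) (5,2) (4,1) (4,1) (3,2) (3,2) (3,2) (3,2) (3,2) (3,2)
{ErW} → row (1,0) (-2,3) (-2,2) (-2,2) (4,5) (4,5) (3,2) (3,2) (3,2) (3,2) (3,2) (3,2)
{ErD} → row (1,0) (-2,3) (-2,2) (-2,2) (2,4) (2,4) (3,2) (3,2) (3,2) (3,2) (3,2) (3,2)
{ErU} → row (1,0) (-2,3) (-2,2) (-2,2) (4,1) (4,1) (3,2) (3,2) (3,2) (3,2) (3,2) (3,2)
That's 7 distinct rows out of 12 strategies.

7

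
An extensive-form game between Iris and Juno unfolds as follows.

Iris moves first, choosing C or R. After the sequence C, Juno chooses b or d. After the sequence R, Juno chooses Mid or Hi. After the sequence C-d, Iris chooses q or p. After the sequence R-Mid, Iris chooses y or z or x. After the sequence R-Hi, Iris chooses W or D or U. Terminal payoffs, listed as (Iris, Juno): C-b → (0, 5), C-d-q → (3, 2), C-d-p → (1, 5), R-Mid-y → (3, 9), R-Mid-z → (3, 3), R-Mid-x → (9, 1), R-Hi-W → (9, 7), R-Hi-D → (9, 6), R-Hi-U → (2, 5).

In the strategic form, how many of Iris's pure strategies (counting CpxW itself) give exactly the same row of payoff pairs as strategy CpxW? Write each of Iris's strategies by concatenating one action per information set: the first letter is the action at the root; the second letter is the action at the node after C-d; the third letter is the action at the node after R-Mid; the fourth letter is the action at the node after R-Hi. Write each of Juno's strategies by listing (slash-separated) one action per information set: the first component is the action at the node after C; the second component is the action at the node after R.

Row for CpxW (columns b/Mid, b/Hi, d/Mid, d/Hi): (0,5) (0,5) (1,5) (1,5).
Under CpxW, Iris's choice at the node after R-Mid and at the node after R-Hi can never be reached regardless of what Juno does, so varying those choices leaves every outcome unchanged.
Holding the reachable choices fixed and varying the unreachable ones freely already gives 3 × 3 = 9 equivalent strategies.
No other strategy reproduces this row, so those 9 are the full class: CpyW, CpyD, CpyU, CpzW, CpzD, CpzU, CpxW, CpxD, CpxU.

9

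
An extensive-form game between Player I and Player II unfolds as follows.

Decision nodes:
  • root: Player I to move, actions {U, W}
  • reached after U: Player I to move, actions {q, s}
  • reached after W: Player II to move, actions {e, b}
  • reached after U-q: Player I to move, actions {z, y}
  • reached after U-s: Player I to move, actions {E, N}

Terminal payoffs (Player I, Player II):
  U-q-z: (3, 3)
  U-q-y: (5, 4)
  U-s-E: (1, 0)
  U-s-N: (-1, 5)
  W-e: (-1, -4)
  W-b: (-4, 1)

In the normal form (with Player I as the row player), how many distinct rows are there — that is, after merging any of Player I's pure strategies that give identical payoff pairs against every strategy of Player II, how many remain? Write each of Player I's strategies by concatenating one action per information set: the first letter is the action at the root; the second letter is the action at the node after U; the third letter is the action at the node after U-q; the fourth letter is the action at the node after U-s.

5

Player I has 16 pure strategies: UqzE, UqzN, UqyE, UqyN, UszE, UszN, UsyE, UsyN, WqzE, WqzN, WqyE, WqyN, WszE, WszN, WsyE, WsyN. Columns: e, b.
{UqzE, UqzN} → row (3,3) (3,3)
{UqyE, UqyN} → row (5,4) (5,4)
{UszE, UsyE} → row (1,0) (1,0)
{UszN, UsyN} → row (-1,5) (-1,5)
{WqzE, WqzN, WqyE, WqyN, WszE, WszN, WsyE, WsyN} → row (-1,-4) (-4,1)
That's 5 distinct rows out of 16 strategies.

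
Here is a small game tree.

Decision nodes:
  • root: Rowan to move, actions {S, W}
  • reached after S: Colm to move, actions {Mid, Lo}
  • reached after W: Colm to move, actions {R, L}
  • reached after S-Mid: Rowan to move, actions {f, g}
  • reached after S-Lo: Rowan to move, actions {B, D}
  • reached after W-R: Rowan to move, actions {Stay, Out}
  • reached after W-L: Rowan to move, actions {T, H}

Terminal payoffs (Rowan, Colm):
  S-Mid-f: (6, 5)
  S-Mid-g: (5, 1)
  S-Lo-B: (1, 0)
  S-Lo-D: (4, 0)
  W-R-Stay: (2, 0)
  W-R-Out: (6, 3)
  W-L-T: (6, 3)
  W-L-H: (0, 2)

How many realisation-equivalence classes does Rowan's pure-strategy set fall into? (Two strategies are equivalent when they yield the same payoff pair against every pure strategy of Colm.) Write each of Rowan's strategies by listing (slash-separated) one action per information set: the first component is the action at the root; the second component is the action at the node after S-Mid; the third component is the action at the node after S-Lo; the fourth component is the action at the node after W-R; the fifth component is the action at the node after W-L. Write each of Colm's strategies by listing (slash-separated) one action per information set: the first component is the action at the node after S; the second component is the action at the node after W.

Rowan has 32 pure strategies: S/f/B/Stay/T, S/f/B/Stay/H, S/f/B/Out/T, S/f/B/Out/H, S/f/D/Stay/T, S/f/D/Stay/H, S/f/D/Out/T, S/f/D/Out/H, S/g/B/Stay/T, S/g/B/Stay/H, S/g/B/Out/T, S/g/B/Out/H, S/g/D/Stay/T, S/g/D/Stay/H, S/g/D/Out/T, S/g/D/Out/H, W/f/B/Stay/T, W/f/B/Stay/H, W/f/B/Out/T, W/f/B/Out/H, W/f/D/Stay/T, W/f/D/Stay/H, W/f/D/Out/T, W/f/D/Out/H, W/g/B/Stay/T, W/g/B/Stay/H, W/g/B/Out/T, W/g/B/Out/H, W/g/D/Stay/T, W/g/D/Stay/H, W/g/D/Out/T, W/g/D/Out/H. Columns: Mid/R, Mid/L, Lo/R, Lo/L.
{S/f/B/Stay/T, S/f/B/Stay/H, S/f/B/Out/T, S/f/B/Out/H} → row (6,5) (6,5) (1,0) (1,0)
{S/f/D/Stay/T, S/f/D/Stay/H, S/f/D/Out/T, S/f/D/Out/H} → row (6,5) (6,5) (4,0) (4,0)
{S/g/B/Stay/T, S/g/B/Stay/H, S/g/B/Out/T, S/g/B/Out/H} → row (5,1) (5,1) (1,0) (1,0)
{S/g/D/Stay/T, S/g/D/Stay/H, S/g/D/Out/T, S/g/D/Out/H} → row (5,1) (5,1) (4,0) (4,0)
{W/f/B/Stay/T, W/f/D/Stay/T, W/g/B/Stay/T, W/g/D/Stay/T} → row (2,0) (6,3) (2,0) (6,3)
{W/f/B/Stay/H, W/f/D/Stay/H, W/g/B/Stay/H, W/g/D/Stay/H} → row (2,0) (0,2) (2,0) (0,2)
{W/f/B/Out/T, W/f/D/Out/T, W/g/B/Out/T, W/g/D/Out/T} → row (6,3) (6,3) (6,3) (6,3)
{W/f/B/Out/H, W/f/D/Out/H, W/g/B/Out/H, W/g/D/Out/H} → row (6,3) (0,2) (6,3) (0,2)
That's 8 distinct rows out of 32 strategies.

8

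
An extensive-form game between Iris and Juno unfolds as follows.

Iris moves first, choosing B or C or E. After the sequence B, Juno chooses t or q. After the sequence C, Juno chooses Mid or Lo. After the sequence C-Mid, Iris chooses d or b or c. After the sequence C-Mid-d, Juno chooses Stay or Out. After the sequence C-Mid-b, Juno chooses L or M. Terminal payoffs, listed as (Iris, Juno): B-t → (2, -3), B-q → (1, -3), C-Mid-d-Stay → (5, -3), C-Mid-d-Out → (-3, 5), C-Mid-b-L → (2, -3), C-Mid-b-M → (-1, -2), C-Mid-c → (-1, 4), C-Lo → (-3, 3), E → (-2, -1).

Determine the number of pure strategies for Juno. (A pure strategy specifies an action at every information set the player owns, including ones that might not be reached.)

Juno owns the node after B with actions {t, q} — two choices.
Juno owns the node after C with actions {Mid, Lo} — two choices.
Juno owns the node after C-Mid-d with actions {Stay, Out} — two choices.
Juno owns the node after C-Mid-b with actions {L, M} — two choices.
A pure strategy fixes one action at each information set independently, so the count is the product 2 × 2 × 2 × 2 = 16.

16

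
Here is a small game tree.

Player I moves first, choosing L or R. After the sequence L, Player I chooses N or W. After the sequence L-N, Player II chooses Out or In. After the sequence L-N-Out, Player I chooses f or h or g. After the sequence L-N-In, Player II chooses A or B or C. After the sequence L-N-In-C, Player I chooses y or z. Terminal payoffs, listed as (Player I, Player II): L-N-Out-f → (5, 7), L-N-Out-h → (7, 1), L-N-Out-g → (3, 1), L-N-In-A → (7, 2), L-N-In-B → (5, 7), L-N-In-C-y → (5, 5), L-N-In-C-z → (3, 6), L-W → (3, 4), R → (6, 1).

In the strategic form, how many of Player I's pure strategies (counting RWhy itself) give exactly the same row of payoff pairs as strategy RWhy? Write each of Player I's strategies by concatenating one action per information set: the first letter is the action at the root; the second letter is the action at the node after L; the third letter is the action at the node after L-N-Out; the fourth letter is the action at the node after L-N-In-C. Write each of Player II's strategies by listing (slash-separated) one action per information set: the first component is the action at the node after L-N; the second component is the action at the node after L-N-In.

12

Row for RWhy (columns Out/A, Out/B, Out/C, In/A, In/B, In/C): (6,1) (6,1) (6,1) (6,1) (6,1) (6,1).
Under RWhy, Player I's choice at the node after L and at the node after L-N-Out and at the node after L-N-In-C can never be reached regardless of what Player II does, so varying those choices leaves every outcome unchanged.
Holding the reachable choices fixed and varying the unreachable ones freely already gives 2 × 3 × 2 = 12 equivalent strategies.
No other strategy reproduces this row, so those 12 are the full class: RNfy, RNfz, RNhy, RNhz, RNgy, RNgz, RWfy, RWfz, RWhy, RWhz, RWgy, RWgz.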